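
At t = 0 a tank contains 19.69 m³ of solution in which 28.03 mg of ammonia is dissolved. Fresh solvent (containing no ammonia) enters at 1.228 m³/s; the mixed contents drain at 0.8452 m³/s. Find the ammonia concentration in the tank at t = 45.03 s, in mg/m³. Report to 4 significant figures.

Let m(t) be the amount of ammonia. Volume: V(t) = V₀ + (Q_in − Q_out) t = 19.69 + 0.382800 t; V(45.03) = 36.9275 m³.
Species balance (pure solvent in): dm/dt = −Q_out · m/V(t).
Separate: dm/m = −Q_out dt/V(t) ⇒ ln(m/m₀) = −(Q_out/(Q_in−Q_out)) ln(V/V₀).
m = m₀ (V₀/V)^(Q_out/(Q_in−Q_out)) = 28.03 × (19.69/36.9275)^(2.20794) = 6.99239 mg.
C = m/V = 6.99239/36.9275 = 0.189355 mg/m³.

0.1894 mg/m³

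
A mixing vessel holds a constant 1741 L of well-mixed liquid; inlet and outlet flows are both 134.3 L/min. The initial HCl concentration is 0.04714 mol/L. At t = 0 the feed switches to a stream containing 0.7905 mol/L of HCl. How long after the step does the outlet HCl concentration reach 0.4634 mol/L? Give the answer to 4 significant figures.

Species balance: V dC/dt = Q(C_in − C) ⇒ τ = V/Q = 12.9635 min.
C(t) = C_in + (C₀ − C_in) e^(−t/τ). Set C = 0.4634 and solve for t:
e^(−t/τ) = (C − C_in)/(C₀ − C_in) = (0.4634 − 0.7905)/(0.04714 − 0.7905) = 0.440029
t = −τ ln(…) = 12.9635 × 0.820915 = 10.6419 min.

10.64 min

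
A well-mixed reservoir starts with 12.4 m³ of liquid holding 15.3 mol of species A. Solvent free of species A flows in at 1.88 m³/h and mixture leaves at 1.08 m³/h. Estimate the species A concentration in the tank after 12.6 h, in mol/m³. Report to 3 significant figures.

0.305 mol/m³

Let m(t) be the amount of species A. Volume: V(t) = V₀ + (Q_in − Q_out) t = 12.4 + 0.80000 t; V(12.6) = 22.480 m³.
Species balance (pure solvent in): dm/dt = −Q_out · m/V(t).
Separate: dm/m = −Q_out dt/V(t) ⇒ ln(m/m₀) = −(Q_out/(Q_in−Q_out)) ln(V/V₀).
m = m₀ (V₀/V)^(Q_out/(Q_in−Q_out)) = 15.3 × (12.4/22.480)^(1.3500) = 6.8531 mol.
C = m/V = 6.8531/22.480 = 0.30485 mol/m³.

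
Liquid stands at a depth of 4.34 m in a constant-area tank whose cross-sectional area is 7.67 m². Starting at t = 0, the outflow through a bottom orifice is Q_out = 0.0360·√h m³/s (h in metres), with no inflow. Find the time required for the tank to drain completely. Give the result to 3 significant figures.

Mass balance (ρ constant): A dh/dt = −0.0360 √h.
This is separable: 2 d(√h)/dt = −0.0360/A, so √h = √h₀ − (0.0360/(2A)) t.
Tank is empty when √h = 0: t_empty = 2A√h₀/0.0360.
t_empty = 2·7.67·√4.34/0.0360 = 15.340·2.0833/0.0360 = 887.70 s.

888 s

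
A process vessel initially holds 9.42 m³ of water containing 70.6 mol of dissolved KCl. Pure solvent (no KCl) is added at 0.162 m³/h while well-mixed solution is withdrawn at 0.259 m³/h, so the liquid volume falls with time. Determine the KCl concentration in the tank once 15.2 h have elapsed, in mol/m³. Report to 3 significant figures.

Let m(t) be the amount of KCl. Volume: V(t) = V₀ + (Q_in − Q_out) t = 9.42 − 0.097000 t; V(15.2) = 7.9456 m³.
Species balance (pure solvent in): dm/dt = −Q_out · m/V(t).
dm/m = −Q_out dt/(V₀ − 0.097000 t); integrating gives ln(m/m₀) = −(Q_out/(Q_in−Q_out)) ln(V/V₀).
m = m₀ (V₀/V)^(Q_out/(Q_in−Q_out)) = 70.6 × (9.42/7.9456)^(-2.6701) = 44.815 mol.
C = m/V = 44.815/7.9456 = 5.6402 mol/m³.

5.64 mol/m³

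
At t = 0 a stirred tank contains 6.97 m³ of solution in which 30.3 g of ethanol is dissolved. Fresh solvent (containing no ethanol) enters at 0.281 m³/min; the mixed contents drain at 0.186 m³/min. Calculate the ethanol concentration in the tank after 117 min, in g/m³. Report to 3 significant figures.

Let m(t) be the amount of ethanol. Volume: V(t) = V₀ + (Q_in − Q_out) t = 6.97 + 0.095000 t; V(117) = 18.085 m³.
Species balance (pure solvent in): dm/dt = −Q_out · m/V(t).
Separate: dm/m = −Q_out dt/V(t) ⇒ ln(m/m₀) = −(Q_out/(Q_in−Q_out)) ln(V/V₀).
m = m₀ (V₀/V)^(Q_out/(Q_in−Q_out)) = 30.3 × (6.97/18.085)^(1.9579) = 4.6850 g.
C = m/V = 4.6850/18.085 = 0.25905 g/m³.

0.259 g/m³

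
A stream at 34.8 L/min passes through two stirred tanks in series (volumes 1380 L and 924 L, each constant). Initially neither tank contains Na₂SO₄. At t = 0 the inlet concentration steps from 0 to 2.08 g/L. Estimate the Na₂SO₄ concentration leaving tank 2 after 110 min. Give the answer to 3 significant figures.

1.75 g/L

Each tank obeys Vᵢ dCᵢ/dt = Q(Cᵢ₋₁ − Cᵢ), so τᵢ = Vᵢ/Q.
τ₁ = 1380/34.8 = 39.655 min; τ₂ = 924/34.8 = 26.552 min.
Solving the cascade with C₁(0)=C₂(0)=0 gives C₂(t) = C_in[1 − (τ₁ e^(−t/τ₁) − τ₂ e^(−t/τ₂))/(τ₁ − τ₂)].
At t = 110: e^(−t/τ₁) = 0.062417, e^(−t/τ₂) = 0.015877.
C₂ = 2.08·[1 − (39.655·0.062417 − 26.552·0.015877)/(13.103)] = 2.08·0.84328 = 1.7540 g/L.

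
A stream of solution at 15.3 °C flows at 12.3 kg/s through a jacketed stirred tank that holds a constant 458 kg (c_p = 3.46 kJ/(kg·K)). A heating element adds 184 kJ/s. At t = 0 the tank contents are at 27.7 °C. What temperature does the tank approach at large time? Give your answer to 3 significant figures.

M c_p dT/dt = ṁ c_p (T_in − T) + Q̇.
At steady state dT/dt = 0 ⇒ T_ss = T_in + Q̇/(ṁ c_p) = 15.3 + 184/(12.3·3.46) = 19.624 °C.

19.6 °C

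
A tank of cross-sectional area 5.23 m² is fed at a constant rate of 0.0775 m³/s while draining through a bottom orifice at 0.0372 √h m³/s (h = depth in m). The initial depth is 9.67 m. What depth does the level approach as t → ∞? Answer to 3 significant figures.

4.34 m

Level balance: A dh/dt = 0.0775 − 0.0372 √h. Setting dh/dt = 0:
Q_in = 0.0372 √h_ss ⇒ √h_ss = 0.0775/0.0372 = 2.0833.
h_ss = 2.0833² = 4.3403 m. (Since h₀ = 9.67 m > h_ss, the level will fall toward this value.)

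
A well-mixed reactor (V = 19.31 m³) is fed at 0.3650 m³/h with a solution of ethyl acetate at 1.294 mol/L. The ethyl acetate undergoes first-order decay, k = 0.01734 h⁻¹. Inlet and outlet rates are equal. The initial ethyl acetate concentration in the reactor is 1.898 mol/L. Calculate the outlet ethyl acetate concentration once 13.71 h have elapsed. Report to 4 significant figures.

1.419 mol/L

Species balance: V dC/dt = Q C_in − Q C − k V C.
This is linear with rate a = Q/V + k = 0.0362421 h⁻¹.
C_ss = Q C_in/(Q + kV) = 0.674887 mol/L; C(t) = C_ss + (C₀ − C_ss) e^(−a t).
C(13.71) = 0.674887 + (1.22311)·e^(−0.0362421·13.71) = 0.674887 + (1.22311)·0.608426 = 1.41906 mol/L.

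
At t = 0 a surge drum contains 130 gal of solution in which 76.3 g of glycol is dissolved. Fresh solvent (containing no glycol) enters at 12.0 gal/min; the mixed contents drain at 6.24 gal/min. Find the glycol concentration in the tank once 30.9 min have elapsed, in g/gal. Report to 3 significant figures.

Let m(t) be the amount of glycol. Volume: V(t) = V₀ + (Q_in − Q_out) t = 130 + 5.7600 t; V(30.9) = 307.98 gal.
Species balance (pure solvent in): dm/dt = −Q_out · m/V(t).
Separate: dm/m = −Q_out dt/V(t) ⇒ ln(m/m₀) = −(Q_out/(Q_in−Q_out)) ln(V/V₀).
m = m₀ (V₀/V)^(Q_out/(Q_in−Q_out)) = 76.3 × (130/307.98)^(1.0833) = 29.973 g.
C = m/V = 29.973/307.98 = 0.097319 g/gal.

0.0973 g/gal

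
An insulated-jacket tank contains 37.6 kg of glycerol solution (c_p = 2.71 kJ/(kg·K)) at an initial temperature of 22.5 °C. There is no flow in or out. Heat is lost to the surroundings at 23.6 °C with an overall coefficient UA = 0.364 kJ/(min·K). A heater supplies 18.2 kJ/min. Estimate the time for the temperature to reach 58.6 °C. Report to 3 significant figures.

343 min

Energy balance: M c_p dT/dt = −UA(T − T_amb) + Q̇.
τ = M c_p/UA = 279.93 min; T_ss = T_amb + Q̇/UA = 23.6 + 18.2/0.364 = 73.600 °C.
T(t) = T_ss + (T₀ − T_ss)e^(−t/τ); set T = 58.6:
t = −τ ln[(T − T_ss)/(T₀ − T_ss)] = −279.93 · ln(0.29354) = 343.12 min.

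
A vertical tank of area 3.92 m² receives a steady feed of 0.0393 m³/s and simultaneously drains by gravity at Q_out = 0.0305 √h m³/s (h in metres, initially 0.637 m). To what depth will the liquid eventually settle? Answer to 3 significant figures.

A dh/dt = Q_in − 0.0305 √h. Steady state requires inflow = outflow:
Q_in = 0.0305 √h_ss ⇒ √h_ss = 0.0393/0.0305 = 1.2885.
h_ss = 1.2885² = 1.6603 m. (Since h₀ = 0.637 m < h_ss, the level will rise toward this value.)

1.66 m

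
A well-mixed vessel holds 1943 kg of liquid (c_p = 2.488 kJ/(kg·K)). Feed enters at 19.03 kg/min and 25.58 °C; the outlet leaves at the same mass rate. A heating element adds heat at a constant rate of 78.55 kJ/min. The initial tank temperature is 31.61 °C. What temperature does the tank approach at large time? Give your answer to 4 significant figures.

27.24 °C

Energy balance: M c_p dT/dt = ṁ c_p (T_in − T) + 78.55.
At steady state dT/dt = 0 ⇒ T_ss = T_in + Q̇/(ṁ c_p) = 25.58 + 78.55/(19.03·2.488) = 27.2390 °C.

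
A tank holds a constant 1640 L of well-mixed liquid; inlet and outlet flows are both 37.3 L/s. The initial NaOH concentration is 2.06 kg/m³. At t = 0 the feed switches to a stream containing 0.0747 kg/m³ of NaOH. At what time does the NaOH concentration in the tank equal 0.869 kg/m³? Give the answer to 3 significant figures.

Mass balance on the solute (V constant): V dC/dt = Q(C_in − C), so τ = V/Q = 43.968 s.
C(t) = C_in + (C₀ − C_in) e^(−t/τ). Set C = 0.869 and solve for t:
e^(−t/τ) = (C − C_in)/(C₀ − C_in) = (0.869 − 0.0747)/(2.06 − 0.0747) = 0.40009
t = −τ ln(…) = 43.968 × 0.91606 = 40.277 s.

40.3 s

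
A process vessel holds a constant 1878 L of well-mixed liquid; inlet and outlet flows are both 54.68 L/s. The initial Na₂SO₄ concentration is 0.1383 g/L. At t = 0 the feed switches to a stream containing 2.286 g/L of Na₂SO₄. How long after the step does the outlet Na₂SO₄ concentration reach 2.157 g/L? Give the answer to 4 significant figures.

96.59 s

Species balance: V dC/dt = Q(C_in − C) ⇒ τ = V/Q = 34.3453 s.
C(t) = C_in + (C₀ − C_in) e^(−t/τ). Set C = 2.157 and solve for t:
e^(−t/τ) = (C − C_in)/(C₀ − C_in) = (2.157 − 2.286)/(0.1383 − 2.286) = 0.0600643
t = −τ ln(…) = 34.3453 × 2.81234 = 96.5906 s.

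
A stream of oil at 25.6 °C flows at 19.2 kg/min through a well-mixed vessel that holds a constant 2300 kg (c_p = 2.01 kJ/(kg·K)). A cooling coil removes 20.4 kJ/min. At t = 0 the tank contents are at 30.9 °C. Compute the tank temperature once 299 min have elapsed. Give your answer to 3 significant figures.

First-law balance (no shaft work): M c_p dT/dt = ṁ c_p (T_in − T) − 20.4.
τ = M/ṁ = 119.79 min; T_ss = T_in − Q̇/(ṁ c_p) = 25.6 − 20.4/(19.2·2.01) = 25.071 °C.
This is linear first-order; T(t) = T_ss + (T₀ − T_ss) e^(−t/τ).
T(299) = 25.071 + (5.8286)·e^(−299/119.79) = 25.071 + (5.8286)·0.082414 = 25.552 °C.

25.6 °C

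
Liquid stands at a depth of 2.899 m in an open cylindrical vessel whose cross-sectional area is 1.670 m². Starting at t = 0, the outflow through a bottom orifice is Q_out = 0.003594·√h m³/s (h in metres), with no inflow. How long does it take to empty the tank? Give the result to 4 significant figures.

With no inflow, A dh/dt = −0.003594 √h.
Separate and integrate: 2(√h − √h₀) = −(0.003594/A) t.
Tank is empty when √h = 0: t_empty = 2A√h₀/0.003594.
t_empty = 2·1.670·√2.899/0.003594 = 3.34000·1.70265/0.003594 = 1582.31 s.

1582 s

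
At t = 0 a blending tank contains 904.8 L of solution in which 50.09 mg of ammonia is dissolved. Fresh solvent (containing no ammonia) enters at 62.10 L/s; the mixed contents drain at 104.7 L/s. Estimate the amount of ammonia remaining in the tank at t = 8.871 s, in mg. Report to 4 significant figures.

13.26 mg

Let m(t) be the amount of ammonia. Volume: V(t) = V₀ + (Q_in − Q_out) t = 904.8 − 42.6000 t; V(8.871) = 526.895 L.
No ammonia enters, so dm/dt = −Q_out · (m/V).
dm/m = −Q_out dt/(V₀ − 42.6000 t); integrating gives ln(m/m₀) = −(Q_out/(Q_in−Q_out)) ln(V/V₀).
m = m₀ (V₀/V)^(Q_out/(Q_in−Q_out)) = 50.09 × (904.8/526.895)^(-2.45775) = 13.2618 mg.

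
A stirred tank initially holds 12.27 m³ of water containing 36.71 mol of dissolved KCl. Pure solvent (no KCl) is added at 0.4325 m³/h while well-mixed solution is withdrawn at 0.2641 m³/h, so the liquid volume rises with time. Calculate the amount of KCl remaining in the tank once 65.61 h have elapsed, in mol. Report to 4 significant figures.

13.41 mol

Let m(t) be the amount of KCl. Volume: V(t) = V₀ + (Q_in − Q_out) t = 12.27 + 0.168400 t; V(65.61) = 23.3187 m³.
Species balance (pure solvent in): dm/dt = −Q_out · m/V(t).
Separate: dm/m = −Q_out dt/V(t) ⇒ ln(m/m₀) = −(Q_out/(Q_in−Q_out)) ln(V/V₀).
m = m₀ (V₀/V)^(Q_out/(Q_in−Q_out)) = 36.71 × (12.27/23.3187)^(1.56829) = 13.4107 mol.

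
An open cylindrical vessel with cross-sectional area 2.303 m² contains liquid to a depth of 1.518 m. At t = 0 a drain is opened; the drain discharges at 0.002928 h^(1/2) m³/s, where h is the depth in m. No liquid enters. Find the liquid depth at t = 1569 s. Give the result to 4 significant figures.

0.05507 m

With no inflow, A dh/dt = −0.002928 √h.
∫ h^(−1/2) dh = −(0.002928/A) ∫ dt, giving 2√h = 2√h₀ − (0.002928/A) t.
√h = √1.518 − 0.002928·1569/(2·2.303) = 1.23207 − 0.997402 = 0.234670.
h = 0.234670² = 0.0550699 m.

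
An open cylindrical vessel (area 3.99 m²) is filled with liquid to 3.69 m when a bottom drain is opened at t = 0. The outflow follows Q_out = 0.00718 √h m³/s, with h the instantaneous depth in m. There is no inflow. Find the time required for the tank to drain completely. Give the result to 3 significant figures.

With no inflow, A dh/dt = −0.00718 √h.
∫ h^(−1/2) dh = −(0.00718/A) ∫ dt, giving 2√h = 2√h₀ − (0.00718/A) t.
Tank is empty when √h = 0: t_empty = 2A√h₀/0.00718.
t_empty = 2·3.99·√3.69/0.00718 = 7.9800·1.9209/0.00718 = 2135.0 s.

2130 s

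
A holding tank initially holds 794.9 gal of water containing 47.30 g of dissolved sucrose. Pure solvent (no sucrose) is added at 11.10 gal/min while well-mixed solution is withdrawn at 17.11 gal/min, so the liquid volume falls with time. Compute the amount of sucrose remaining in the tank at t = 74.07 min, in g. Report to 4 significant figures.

Let m(t) be the amount of sucrose. Volume: V(t) = V₀ + (Q_in − Q_out) t = 794.9 − 6.01000 t; V(74.07) = 349.739 gal.
Solute balance: dm/dt = 0 − Q_out C = −Q_out m/V(t).
Separate: dm/m = −Q_out dt/V(t) ⇒ ln(m/m₀) = −(Q_out/(Q_in−Q_out)) ln(V/V₀).
m = m₀ (V₀/V)^(Q_out/(Q_in−Q_out)) = 47.30 × (794.9/349.739)^(-2.84692) = 4.56814 g.

4.568 g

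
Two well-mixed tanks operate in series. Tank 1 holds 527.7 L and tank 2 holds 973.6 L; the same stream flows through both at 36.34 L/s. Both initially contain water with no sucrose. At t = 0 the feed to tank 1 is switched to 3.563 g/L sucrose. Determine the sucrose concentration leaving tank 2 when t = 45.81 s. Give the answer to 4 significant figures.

2.336 g/L

Species balance on tank i: dCᵢ/dt = (Cᵢ₋₁ − Cᵢ)/τᵢ with τᵢ = Vᵢ/Q.
τ₁ = 527.7/36.34 = 14.5212 s; τ₂ = 973.6/36.34 = 26.7914 s.
Tank 1: C₁ = C_in(1 − e^(−t/τ₁)). Tank 2 (τ₁ ≠ τ₂): C₂ = C_in[1 − (τ₁ e^(−t/τ₁) − τ₂ e^(−t/τ₂))/(τ₁ − τ₂)].
At t = 45.81: e^(−t/τ₁) = 0.0426512, e^(−t/τ₂) = 0.180888.
C₂ = 3.563·[1 − (14.5212·0.0426512 − 26.7914·0.180888)/(-12.2702)] = 3.563·0.655515 = 2.33560 g/L.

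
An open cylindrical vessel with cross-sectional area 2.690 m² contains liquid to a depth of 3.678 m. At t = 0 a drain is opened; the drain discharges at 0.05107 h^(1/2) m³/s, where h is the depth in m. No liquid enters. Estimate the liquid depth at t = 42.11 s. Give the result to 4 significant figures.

Unsteady balance on liquid volume: A dh/dt = −0.05107 √h.
∫ h^(−1/2) dh = −(0.05107/A) ∫ dt, giving 2√h = 2√h₀ − (0.05107/A) t.
√h = √3.678 − 0.05107·42.11/(2·2.690) = 1.91781 − 0.399732 = 1.51808.
h = 1.51808² = 2.30456 m.

2.305 m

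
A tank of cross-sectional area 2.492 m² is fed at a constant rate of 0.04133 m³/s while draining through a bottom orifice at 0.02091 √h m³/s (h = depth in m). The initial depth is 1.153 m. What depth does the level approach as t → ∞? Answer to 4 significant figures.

A dh/dt = Q_in − 0.02091 √h. Steady state requires inflow = outflow:
Q_in = 0.02091 √h_ss ⇒ √h_ss = 0.04133/0.02091 = 1.97657.
h_ss = 1.97657² = 3.90681 m. (Since h₀ = 1.153 m < h_ss, the level will rise toward this value.)

3.907 m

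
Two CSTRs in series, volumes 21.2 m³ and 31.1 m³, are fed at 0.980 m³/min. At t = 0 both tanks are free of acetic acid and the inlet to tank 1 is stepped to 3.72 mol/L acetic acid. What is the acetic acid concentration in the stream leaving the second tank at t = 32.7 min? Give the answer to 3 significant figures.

Each tank obeys Vᵢ dCᵢ/dt = Q(Cᵢ₋₁ − Cᵢ), so τᵢ = Vᵢ/Q.
τ₁ = 21.2/0.980 = 21.633 min; τ₂ = 31.1/0.980 = 31.735 min.
Tank 1: C₁ = C_in(1 − e^(−t/τ₁)). Tank 2 (τ₁ ≠ τ₂): C₂ = C_in[1 − (τ₁ e^(−t/τ₁) − τ₂ e^(−t/τ₂))/(τ₁ − τ₂)].
At t = 32.7: e^(−t/τ₁) = 0.22056, e^(−t/τ₂) = 0.35686.
C₂ = 3.72·[1 − (21.633·0.22056 − 31.735·0.35686)/(-10.102)] = 3.72·0.35126 = 1.3067 mol/L.

1.31 mol/L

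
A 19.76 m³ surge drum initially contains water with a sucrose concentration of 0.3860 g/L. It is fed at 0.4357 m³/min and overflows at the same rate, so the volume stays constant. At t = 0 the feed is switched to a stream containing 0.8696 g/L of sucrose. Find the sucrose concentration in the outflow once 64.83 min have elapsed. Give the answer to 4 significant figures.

0.7538 g/L

Unsteady species balance (constant V, well mixed): V dC/dt = Q(C_in − C).
Rewrite as dC/dt + C/τ = C_in/τ, τ = V/Q = 45.3523 min.
C approaches C_in exponentially: C(t) = C_in + (C₀ − C_in) e^(−t/τ).
C(64.83) = 0.8696 + (0.3860 − 0.8696)·e^(−64.83/45.3523) = 0.8696 + (-0.483600)·0.239435 = 0.753809 g/L.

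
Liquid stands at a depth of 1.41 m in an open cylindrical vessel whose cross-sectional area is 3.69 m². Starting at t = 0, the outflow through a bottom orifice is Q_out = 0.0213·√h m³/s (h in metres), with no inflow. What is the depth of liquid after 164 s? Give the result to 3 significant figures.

With no inflow, A dh/dt = −0.0213 √h.
Separate and integrate: 2(√h − √h₀) = −(0.0213/A) t.
√h = √1.41 − 0.0213·164/(2·3.69) = 1.1874 − 0.47333 = 0.71410.
h = 0.71410² = 0.50994 m.

0.510 m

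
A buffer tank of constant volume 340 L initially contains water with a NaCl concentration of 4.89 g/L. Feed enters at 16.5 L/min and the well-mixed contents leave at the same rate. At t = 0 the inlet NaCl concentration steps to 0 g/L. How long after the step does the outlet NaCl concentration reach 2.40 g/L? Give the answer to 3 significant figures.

14.7 min

Unsteady species balance (constant V, well mixed): V dC/dt = Q(C_in − C), so τ = V/Q = 20.606 min.
C(t) = C_in + (C₀ − C_in) e^(−t/τ). Set C = 2.40 and solve for t:
e^(−t/τ) = (C − C_in)/(C₀ − C_in) = (2.40 − 0)/(4.89 − 0) = 0.49080
t = −τ ln(…) = 20.606 × 0.71172 = 14.666 min.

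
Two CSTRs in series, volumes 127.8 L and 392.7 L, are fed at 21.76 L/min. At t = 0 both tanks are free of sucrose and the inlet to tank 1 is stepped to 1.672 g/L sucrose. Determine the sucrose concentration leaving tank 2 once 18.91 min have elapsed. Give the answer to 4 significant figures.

Time constants: τᵢ = Vᵢ/Q for each well-mixed tank.
τ₁ = 127.8/21.76 = 5.87316 min; τ₂ = 392.7/21.76 = 18.0469 min.
Solving the cascade with C₁(0)=C₂(0)=0 gives C₂(t) = C_in[1 − (τ₁ e^(−t/τ₁) − τ₂ e^(−t/τ₂))/(τ₁ − τ₂)].
At t = 18.91: e^(−t/τ₁) = 0.0399658, e^(−t/τ₂) = 0.350699.
C₂ = 1.672·[1 − (5.87316·0.0399658 − 18.0469·0.350699)/(-12.1737)] = 1.672·0.499389 = 0.834978 g/L.

0.8350 g/L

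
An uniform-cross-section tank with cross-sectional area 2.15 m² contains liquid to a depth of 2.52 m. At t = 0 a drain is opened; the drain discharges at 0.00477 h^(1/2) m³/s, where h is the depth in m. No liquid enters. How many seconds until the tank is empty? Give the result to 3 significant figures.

1430 s

Accumulation of liquid (constant cross-section A): A dh/dt = −0.00477 √h.
Separate and integrate: 2(√h − √h₀) = −(0.00477/A) t.
Tank is empty when √h = 0: t_empty = 2A√h₀/0.00477.
t_empty = 2·2.15·√2.52/0.00477 = 4.3000·1.5875/0.00477 = 1431.0 s.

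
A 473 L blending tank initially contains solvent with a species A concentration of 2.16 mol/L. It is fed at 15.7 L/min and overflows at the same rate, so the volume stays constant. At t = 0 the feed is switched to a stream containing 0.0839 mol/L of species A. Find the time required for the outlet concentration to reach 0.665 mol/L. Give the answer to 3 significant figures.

38.4 min

Transient balance on the dissolved component: V dC/dt = Q(C_in − C), so τ = V/Q = 30.127 min.
C(t) = C_in + (C₀ − C_in) e^(−t/τ). Set C = 0.665 and solve for t:
e^(−t/τ) = (C − C_in)/(C₀ − C_in) = (0.665 − 0.0839)/(2.16 − 0.0839) = 0.27990
t = −τ ln(…) = 30.127 × 1.2733 = 38.362 min.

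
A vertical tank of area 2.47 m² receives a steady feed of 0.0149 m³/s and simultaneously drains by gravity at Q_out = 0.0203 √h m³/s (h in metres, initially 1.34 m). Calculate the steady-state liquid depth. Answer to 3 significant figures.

0.539 m

A dh/dt = Q_in − 0.0203 √h. Steady state requires inflow = outflow:
Q_in = 0.0203 √h_ss ⇒ √h_ss = 0.0149/0.0203 = 0.73399.
h_ss = 0.73399² = 0.53874 m. (Since h₀ = 1.34 m > h_ss, the level will fall toward this value.)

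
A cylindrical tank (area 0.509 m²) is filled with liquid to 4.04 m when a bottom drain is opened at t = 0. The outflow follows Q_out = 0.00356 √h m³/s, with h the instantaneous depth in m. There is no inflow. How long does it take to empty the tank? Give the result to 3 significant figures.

Volume balance on the tank: A dh/dt = −0.00356 √h.
This is separable: 2 d(√h)/dt = −0.00356/A, so √h = √h₀ − (0.00356/(2A)) t.
Set h = 0: 2√h₀ = (0.00356/A) t_empty ⇒ t_empty = 2A√h₀/0.00356.
t_empty = 2·0.509·√4.04/0.00356 = 1.0180·2.0100/0.00356 = 574.76 s.

575 s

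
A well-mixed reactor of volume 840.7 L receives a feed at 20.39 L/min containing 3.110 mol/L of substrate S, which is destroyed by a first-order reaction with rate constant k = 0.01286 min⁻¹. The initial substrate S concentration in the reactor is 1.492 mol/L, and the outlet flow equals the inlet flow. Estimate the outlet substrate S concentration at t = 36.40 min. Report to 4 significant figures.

Accumulation = in − out − consumed: V dC/dt = Q C_in − Q C − k V C.
dC/dt = (Q/V) C_in − (Q/V + k) C; effective rate a = Q/V + k = 0.0242536 + 0.01286 = 0.0371136 min⁻¹.
C_ss = Q C_in/(Q + kV) = 2.03237 mol/L; C(t) = C_ss + (C₀ − C_ss) e^(−a t).
C(36.40) = 2.03237 + (-0.540373)·e^(−0.0371136·36.40) = 2.03237 + (-0.540373)·0.258998 = 1.89242 mol/L.

1.892 mol/L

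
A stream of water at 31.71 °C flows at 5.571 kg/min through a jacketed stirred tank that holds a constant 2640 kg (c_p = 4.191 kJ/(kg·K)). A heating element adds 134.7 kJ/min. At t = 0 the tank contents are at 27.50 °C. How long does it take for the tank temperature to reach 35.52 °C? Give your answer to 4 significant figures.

Energy balance: M c_p dT/dt = ṁ c_p (T_in − T) + 134.7.
τ = M/ṁ = 473.883 min; T_ss = T_in + Q̇/(ṁ c_p) = 37.4792 °C.
T(t) = T_ss + (T₀ − T_ss) e^(−t/τ). Set T = 35.52:
e^(−t/τ) = (35.52 − 37.4792)/(27.50 − 37.4792) = 0.196330
t = −473.883 · ln(0.196330) = 771.462 min.

771.5 min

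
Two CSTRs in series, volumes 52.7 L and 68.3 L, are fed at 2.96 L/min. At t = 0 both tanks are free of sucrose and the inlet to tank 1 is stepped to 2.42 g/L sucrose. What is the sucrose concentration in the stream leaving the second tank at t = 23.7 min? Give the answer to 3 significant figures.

0.786 g/L

Time constants: τᵢ = Vᵢ/Q for each well-mixed tank.
τ₁ = 52.7/2.96 = 17.804 min; τ₂ = 68.3/2.96 = 23.074 min.
Solving the cascade with C₁(0)=C₂(0)=0 gives C₂(t) = C_in[1 − (τ₁ e^(−t/τ₁) − τ₂ e^(−t/τ₂))/(τ₁ − τ₂)].
At t = 23.7: e^(−t/τ₁) = 0.26417, e^(−t/τ₂) = 0.35804.
C₂ = 2.42·[1 − (17.804·0.26417 − 23.074·0.35804)/(-5.2703)] = 2.42·0.32486 = 0.78616 g/L.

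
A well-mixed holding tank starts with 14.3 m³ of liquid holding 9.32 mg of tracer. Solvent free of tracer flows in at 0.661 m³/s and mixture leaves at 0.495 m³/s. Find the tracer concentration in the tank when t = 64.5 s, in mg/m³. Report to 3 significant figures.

Let m(t) be the amount of tracer. Volume: V(t) = V₀ + (Q_in − Q_out) t = 14.3 + 0.16600 t; V(64.5) = 25.007 m³.
No tracer enters, so dm/dt = −Q_out · (m/V).
dm/m = −Q_out dt/(V₀ + 0.16600 t); integrating gives ln(m/m₀) = −(Q_out/(Q_in−Q_out)) ln(V/V₀).
m = m₀ (V₀/V)^(Q_out/(Q_in−Q_out)) = 9.32 × (14.3/25.007)^(2.9819) = 1.7605 mg.
C = m/V = 1.7605/25.007 = 0.070399 mg/m³.

0.0704 mg/m³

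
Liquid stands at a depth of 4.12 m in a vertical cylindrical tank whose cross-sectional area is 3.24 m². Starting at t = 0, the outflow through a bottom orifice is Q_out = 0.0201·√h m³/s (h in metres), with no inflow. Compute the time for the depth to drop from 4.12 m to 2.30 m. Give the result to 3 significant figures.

165 s

A dh/dt = −Q_out = −0.0201 √h.
∫ h^(−1/2) dh = −(0.0201/A) ∫ dt, giving 2√h = 2√h₀ − (0.0201/A) t.
t = 2A(√h₀ − √h)/0.0201 = 2·3.24·(√4.12 − √2.30)/0.0201
  = 6.4800 × (2.0298 − 1.5166) / 0.0201 = 165.45 s.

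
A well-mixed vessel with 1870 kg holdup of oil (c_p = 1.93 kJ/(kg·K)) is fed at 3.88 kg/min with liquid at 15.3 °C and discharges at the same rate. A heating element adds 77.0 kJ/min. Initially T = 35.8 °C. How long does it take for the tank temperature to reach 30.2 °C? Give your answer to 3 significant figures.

383 min

First-law balance (no shaft work): M c_p dT/dt = ṁ c_p (T_in − T) + 77.0.
τ = M/ṁ = 481.96 min; T_ss = T_in + Q̇/(ṁ c_p) = 25.583 °C.
T(t) = T_ss + (T₀ − T_ss) e^(−t/τ). Set T = 30.2:
e^(−t/τ) = (30.2 − 25.583)/(35.8 − 25.583) = 0.45192
t = −481.96 · ln(0.45192) = 382.80 min.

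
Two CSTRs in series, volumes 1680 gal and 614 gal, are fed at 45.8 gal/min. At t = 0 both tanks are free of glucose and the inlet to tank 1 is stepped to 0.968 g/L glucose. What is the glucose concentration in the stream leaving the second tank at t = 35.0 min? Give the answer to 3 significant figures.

Species balance on tank i: dCᵢ/dt = (Cᵢ₋₁ − Cᵢ)/τᵢ with τᵢ = Vᵢ/Q.
τ₁ = 1680/45.8 = 36.681 min; τ₂ = 614/45.8 = 13.406 min.
Tank 1: C₁ = C_in(1 − e^(−t/τ₁)). Tank 2 (τ₁ ≠ τ₂): C₂ = C_in[1 − (τ₁ e^(−t/τ₁) − τ₂ e^(−t/τ₂))/(τ₁ − τ₂)].
At t = 35.0: e^(−t/τ₁) = 0.38513, e^(−t/τ₂) = 0.073479.
C₂ = 0.968·[1 − (36.681·0.38513 − 13.406·0.073479)/(23.275)] = 0.968·0.43536 = 0.42143 g/L.

0.421 g/L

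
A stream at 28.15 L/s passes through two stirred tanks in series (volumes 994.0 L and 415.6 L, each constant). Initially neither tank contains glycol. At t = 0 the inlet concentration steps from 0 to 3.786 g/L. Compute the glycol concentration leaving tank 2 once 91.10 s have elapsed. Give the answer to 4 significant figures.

3.299 g/L

Species balance on tank i: dCᵢ/dt = (Cᵢ₋₁ − Cᵢ)/τᵢ with τᵢ = Vᵢ/Q.
τ₁ = 994.0/28.15 = 35.3108 s; τ₂ = 415.6/28.15 = 14.7638 s.
Solving the cascade with C₁(0)=C₂(0)=0 gives C₂(t) = C_in[1 − (τ₁ e^(−t/τ₁) − τ₂ e^(−t/τ₂))/(τ₁ − τ₂)].
At t = 91.10: e^(−t/τ₁) = 0.0757782, e^(−t/τ₂) = 0.00209016.
C₂ = 3.786·[1 − (35.3108·0.0757782 − 14.7638·0.00209016)/(20.5471)] = 3.786·0.871274 = 3.29865 g/L.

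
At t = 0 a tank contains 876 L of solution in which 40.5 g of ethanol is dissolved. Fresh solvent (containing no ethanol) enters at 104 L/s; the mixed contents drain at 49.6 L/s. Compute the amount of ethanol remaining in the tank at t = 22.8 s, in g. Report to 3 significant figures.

Let m(t) be the amount of ethanol. Volume: V(t) = V₀ + (Q_in − Q_out) t = 876 + 54.400 t; V(22.8) = 2116.3 L.
No ethanol enters, so dm/dt = −Q_out · (m/V).
dm/m = −Q_out dt/(V₀ + 54.400 t); integrating gives ln(m/m₀) = −(Q_out/(Q_in−Q_out)) ln(V/V₀).
m = m₀ (V₀/V)^(Q_out/(Q_in−Q_out)) = 40.5 × (876/2116.3)^(0.91176) = 18.121 g.

18.1 g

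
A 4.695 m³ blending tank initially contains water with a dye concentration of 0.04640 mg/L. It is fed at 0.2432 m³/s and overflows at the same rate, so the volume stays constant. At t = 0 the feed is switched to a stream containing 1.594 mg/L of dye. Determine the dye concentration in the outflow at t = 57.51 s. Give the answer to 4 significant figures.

Accumulation = in − out for the solute gives V dC/dt = Q(C_in − C).
So dC/dt = (C_in − C)/τ with τ = V/Q = 4.695/0.2432 = 19.3051 s.
Integrating: C(t) = C_in + (C₀ − C_in) e^(−t/τ).
C(57.51) = 1.594 + (0.04640 − 1.594)·e^(−57.51/19.3051) = 1.594 + (-1.54760)·0.0508434 = 1.51531 mg/L.

1.515 mg/L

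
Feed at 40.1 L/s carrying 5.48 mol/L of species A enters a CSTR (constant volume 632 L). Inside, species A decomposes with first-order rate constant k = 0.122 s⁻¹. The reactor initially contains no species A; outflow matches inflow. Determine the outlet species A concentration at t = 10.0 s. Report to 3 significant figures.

V dC/dt = Q(C_in − C) − k V C.
This is linear with rate a = Q/V + k = 0.18545 s⁻¹.
C_ss = Q C_in/(Q + kV) = 1.8749 mol/L; C(t) = C_ss + (C₀ − C_ss) e^(−a t).
C(10.0) = 1.8749 + (-1.8749)·e^(−0.18545·10.0) = 1.8749 + (-1.8749)·0.15653 = 1.5814 mol/L.

1.58 mol/L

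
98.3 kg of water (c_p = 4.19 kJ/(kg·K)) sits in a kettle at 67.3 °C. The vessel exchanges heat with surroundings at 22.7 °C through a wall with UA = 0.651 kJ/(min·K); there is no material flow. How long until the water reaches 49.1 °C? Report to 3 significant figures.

First-law balance (no shaft work): M c_p dT/dt = −UA(T − T_amb).
τ = M c_p/UA = 632.68 min; T_ss = T_amb = 22.700 °C.
T(t) = T_ss + (T₀ − T_ss)e^(−t/τ); set T = 49.1:
t = −τ ln[(T − T_ss)/(T₀ − T_ss)] = −632.68 · ln(0.59193) = 331.76 min.

332 min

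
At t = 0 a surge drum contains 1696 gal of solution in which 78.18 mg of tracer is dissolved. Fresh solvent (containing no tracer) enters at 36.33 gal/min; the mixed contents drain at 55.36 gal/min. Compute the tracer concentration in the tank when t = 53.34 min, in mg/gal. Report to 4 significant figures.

0.008074 mg/gal

Let m(t) be the amount of tracer. Volume: V(t) = V₀ + (Q_in − Q_out) t = 1696 − 19.0300 t; V(53.34) = 680.940 gal.
No tracer enters, so dm/dt = −Q_out · (m/V).
dm/m = −Q_out dt/(V₀ − 19.0300 t); integrating gives ln(m/m₀) = −(Q_out/(Q_in−Q_out)) ln(V/V₀).
m = m₀ (V₀/V)^(Q_out/(Q_in−Q_out)) = 78.18 × (1696/680.940)^(-2.90909) = 5.49760 mg.
C = m/V = 5.49760/680.940 = 0.00807355 mg/gal.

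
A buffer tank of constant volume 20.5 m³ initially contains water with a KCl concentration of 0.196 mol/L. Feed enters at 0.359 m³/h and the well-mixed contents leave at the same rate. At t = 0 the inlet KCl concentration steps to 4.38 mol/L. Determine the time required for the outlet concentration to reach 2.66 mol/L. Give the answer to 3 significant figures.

Accumulation = in − out for the solute gives V dC/dt = Q(C_in − C), so τ = V/Q = 57.103 h.
C(t) = C_in + (C₀ − C_in) e^(−t/τ). Set C = 2.66 and solve for t:
e^(−t/τ) = (C − C_in)/(C₀ − C_in) = (2.66 − 4.38)/(0.196 − 4.38) = 0.41109
t = −τ ln(…) = 57.103 × 0.88894 = 50.761 h.

50.8 h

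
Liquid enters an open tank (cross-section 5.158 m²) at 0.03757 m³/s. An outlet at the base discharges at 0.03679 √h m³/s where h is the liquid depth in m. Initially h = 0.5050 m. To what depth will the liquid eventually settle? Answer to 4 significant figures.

1.043 m

Accumulation of liquid (constant cross-section A): A dh/dt = Q_in − 0.03679 √h. At steady state dh/dt = 0:
Q_in = 0.03679 √h_ss ⇒ √h_ss = 0.03757/0.03679 = 1.02120.
h_ss = 1.02120² = 1.04285 m. (Since h₀ = 0.5050 m < h_ss, the level will rise toward this value.)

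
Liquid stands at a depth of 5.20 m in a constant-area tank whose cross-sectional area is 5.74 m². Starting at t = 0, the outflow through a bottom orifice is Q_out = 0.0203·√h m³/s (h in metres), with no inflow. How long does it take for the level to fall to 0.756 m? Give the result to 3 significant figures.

798 s

With no inflow, A dh/dt = −0.0203 √h.
This is separable: 2 d(√h)/dt = −0.0203/A, so √h = √h₀ − (0.0203/(2A)) t.
t = 2A(√h₀ − √h)/0.0203 = 2·5.74·(√5.20 − √0.756)/0.0203
  = 11.480 × (2.2804 − 0.86948) / 0.0203 = 797.87 s.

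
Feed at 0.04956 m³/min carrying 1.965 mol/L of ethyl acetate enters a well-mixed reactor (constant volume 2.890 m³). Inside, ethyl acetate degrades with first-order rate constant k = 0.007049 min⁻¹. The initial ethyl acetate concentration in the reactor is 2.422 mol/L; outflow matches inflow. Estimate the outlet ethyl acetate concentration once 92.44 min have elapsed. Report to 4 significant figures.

Accumulation = in − out − consumed: V dC/dt = Q C_in − Q C − k V C.
dC/dt = (Q/V) C_in − (Q/V + k) C; effective rate a = Q/V + k = 0.0171488 + 0.007049 = 0.0241978 min⁻¹.
C_ss = Q C_in/(Q + kV) = 1.39258 mol/L; C(t) = C_ss + (C₀ − C_ss) e^(−a t).
C(92.44) = 1.39258 + (1.02942)·e^(−0.0241978·92.44) = 1.39258 + (1.02942)·0.106795 = 1.50252 mol/L.

1.503 mol/L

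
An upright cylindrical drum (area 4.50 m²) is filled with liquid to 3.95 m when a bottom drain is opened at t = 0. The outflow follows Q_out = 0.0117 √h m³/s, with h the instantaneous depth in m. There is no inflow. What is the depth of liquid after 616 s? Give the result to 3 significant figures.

1.41 m

Accumulation of liquid (constant cross-section A): A dh/dt = −0.0117 √h.
Separate and integrate: 2(√h − √h₀) = −(0.0117/A) t.
√h = √3.95 − 0.0117·616/(2·4.50) = 1.9875 − 0.80080 = 1.1867.
h = 1.1867² = 1.4082 m.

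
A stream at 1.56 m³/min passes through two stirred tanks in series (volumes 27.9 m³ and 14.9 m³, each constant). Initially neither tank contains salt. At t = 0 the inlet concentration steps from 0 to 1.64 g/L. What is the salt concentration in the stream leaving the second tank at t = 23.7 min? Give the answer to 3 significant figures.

0.862 g/L

Each tank obeys Vᵢ dCᵢ/dt = Q(Cᵢ₋₁ − Cᵢ), so τᵢ = Vᵢ/Q.
τ₁ = 27.9/1.56 = 17.885 min; τ₂ = 14.9/1.56 = 9.5513 min.
Solving the cascade with C₁(0)=C₂(0)=0 gives C₂(t) = C_in[1 − (τ₁ e^(−t/τ₁) − τ₂ e^(−t/τ₂))/(τ₁ − τ₂)].
At t = 23.7: e^(−t/τ₁) = 0.26576, e^(−t/τ₂) = 0.083631.
C₂ = 1.64·[1 − (17.885·0.26576 − 9.5513·0.083631)/(8.3333)] = 1.64·0.52549 = 0.86181 g/L.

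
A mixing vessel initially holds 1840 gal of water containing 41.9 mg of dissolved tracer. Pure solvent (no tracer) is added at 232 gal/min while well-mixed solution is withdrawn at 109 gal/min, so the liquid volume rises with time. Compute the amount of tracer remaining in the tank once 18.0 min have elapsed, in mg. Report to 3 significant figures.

20.8 mg

Total volume: dV/dt = Q_in − Q_out = 123.00 gal/min, so V(t) = 1840 + 123.00 t and V(18.0) = 4054.0 gal.
Species balance (pure solvent in): dm/dt = −Q_out · m/V(t).
dm/m = −Q_out dt/(V₀ + 123.00 t); integrating gives ln(m/m₀) = −(Q_out/(Q_in−Q_out)) ln(V/V₀).
m = m₀ (V₀/V)^(Q_out/(Q_in−Q_out)) = 41.9 × (1840/4054.0)^(0.88618) = 20.806 mg.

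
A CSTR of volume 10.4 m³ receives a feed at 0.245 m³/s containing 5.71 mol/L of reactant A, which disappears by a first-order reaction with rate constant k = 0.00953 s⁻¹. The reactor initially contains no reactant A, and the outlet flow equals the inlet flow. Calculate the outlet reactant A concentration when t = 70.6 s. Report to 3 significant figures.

Accumulation = in − out − consumed: V dC/dt = Q C_in − Q C − k V C.
dC/dt = (Q/V) C_in − (Q/V + k) C; effective rate a = Q/V + k = 0.023558 + 0.00953 = 0.033088 s⁻¹.
C_ss = Q C_in/(Q + kV) = 4.0654 mol/L; C(t) = C_ss + (C₀ − C_ss) e^(−a t).
C(70.6) = 4.0654 + (-4.0654)·e^(−0.033088·70.6) = 4.0654 + (-4.0654)·0.096715 = 3.6722 mol/L.

3.67 mol/L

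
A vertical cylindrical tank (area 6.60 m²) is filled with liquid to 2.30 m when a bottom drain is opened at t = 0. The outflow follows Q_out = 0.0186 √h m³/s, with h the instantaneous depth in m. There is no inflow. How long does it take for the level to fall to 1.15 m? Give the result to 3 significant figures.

A dh/dt = −Q_out = −0.0186 √h.
Separate and integrate: 2(√h − √h₀) = −(0.0186/A) t.
t = 2A(√h₀ − √h)/0.0186 = 2·6.60·(√2.30 − √1.15)/0.0186
  = 13.200 × (1.5166 − 1.0724) / 0.0186 = 315.23 s.

315 s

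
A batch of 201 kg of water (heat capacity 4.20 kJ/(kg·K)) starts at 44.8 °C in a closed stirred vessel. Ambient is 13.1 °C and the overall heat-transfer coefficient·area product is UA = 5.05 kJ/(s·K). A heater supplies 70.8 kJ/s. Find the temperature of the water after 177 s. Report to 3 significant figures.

33.3 °C

Lumped-capacitance energy balance: M c_p dT/dt = UA(T_amb − T) + Q̇.
dT/dt = (T_ss − T)/τ with T_ss = T_amb + Q̇/UA = 13.1 + 70.8/5.05 = 27.120 °C, τ = M c_p/UA = 201·4.20/5.05 = 167.17 s.
T approaches T_ss exponentially: T(t) = T_ss + (T₀ − T_ss) e^(−t/τ).
T(177) = 27.120 + (17.680)·0.34687 = 33.252 °C.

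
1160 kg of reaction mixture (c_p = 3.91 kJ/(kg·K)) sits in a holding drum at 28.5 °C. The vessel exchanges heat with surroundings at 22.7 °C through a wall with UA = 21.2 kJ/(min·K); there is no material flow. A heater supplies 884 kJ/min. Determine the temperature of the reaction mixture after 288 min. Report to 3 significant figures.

55.1 °C

First-law balance (no shaft work): M c_p dT/dt = −UA(T − T_amb) + Q̇.
dT/dt = (T_ss − T)/τ with T_ss = T_amb + Q̇/UA = 22.7 + 884/21.2 = 64.398 °C, τ = M c_p/UA = 1160·3.91/21.2 = 213.94 min.
T approaches T_ss exponentially: T(t) = T_ss + (T₀ − T_ss) e^(−t/τ).
T(288) = 64.398 + (-35.898)·0.26024 = 55.056 °C.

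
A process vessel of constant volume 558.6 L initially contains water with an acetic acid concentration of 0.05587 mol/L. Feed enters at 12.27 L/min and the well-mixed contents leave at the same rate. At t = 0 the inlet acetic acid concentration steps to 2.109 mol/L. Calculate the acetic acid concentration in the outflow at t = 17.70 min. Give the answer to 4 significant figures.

Unsteady species balance (constant V, well mixed): V dC/dt = Q(C_in − C).
Rewrite as dC/dt + C/τ = C_in/τ, τ = V/Q = 45.5257 min.
Solution: C(t) = C_in + (C₀ − C_in) e^(−t/τ).
C(17.70) = 2.109 + (0.05587 − 2.109)·e^(−17.70/45.5257) = 2.109 + (-2.05313)·0.677876 = 0.717233 mol/L.

0.7172 mol/L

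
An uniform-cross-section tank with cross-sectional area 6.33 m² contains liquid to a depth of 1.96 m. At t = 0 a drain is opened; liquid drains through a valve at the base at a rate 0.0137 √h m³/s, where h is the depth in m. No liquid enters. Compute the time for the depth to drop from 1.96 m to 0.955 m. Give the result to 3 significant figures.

391 s

With no inflow, A dh/dt = −0.0137 √h.
Separate and integrate: 2(√h − √h₀) = −(0.0137/A) t.
t = 2A(√h₀ − √h)/0.0137 = 2·6.33·(√1.96 − √0.955)/0.0137
  = 12.660 × (1.4000 − 0.97724) / 0.0137 = 390.67 s.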